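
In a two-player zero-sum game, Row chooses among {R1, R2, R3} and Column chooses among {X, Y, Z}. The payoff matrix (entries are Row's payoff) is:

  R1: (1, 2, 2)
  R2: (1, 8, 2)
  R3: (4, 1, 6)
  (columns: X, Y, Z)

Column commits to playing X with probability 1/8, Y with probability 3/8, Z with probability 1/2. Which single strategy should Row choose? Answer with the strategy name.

Expected payoff of R1: (1/8)·1 + (3/8)·2 + (1/2)·2 = 15/8.
Expected payoff of R2: (1/8)·1 + (3/8)·8 + (1/2)·2 = 33/8.
Expected payoff of R3: (1/8)·4 + (3/8)·1 + (1/2)·6 = 31/8.
The largest is 33/8, so Row's best response is R2.

R2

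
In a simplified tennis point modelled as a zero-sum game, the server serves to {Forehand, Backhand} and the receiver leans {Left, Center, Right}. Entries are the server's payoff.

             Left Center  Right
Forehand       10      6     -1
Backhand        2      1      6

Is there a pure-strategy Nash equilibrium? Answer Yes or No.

No

Row minima: Forehand → -1, Backhand → 1; maximin = 1.
Column maxima: Left → 10, Center → 6, Right → 6; minimax = 6.
1 ≠ 6, so no pure-strategy equilibrium exists.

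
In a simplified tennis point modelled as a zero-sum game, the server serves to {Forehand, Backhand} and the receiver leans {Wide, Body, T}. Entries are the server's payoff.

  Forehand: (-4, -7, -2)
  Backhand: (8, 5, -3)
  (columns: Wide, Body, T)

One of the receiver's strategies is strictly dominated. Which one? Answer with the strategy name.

Body holds the server's payoff strictly below Wide in every row: -7 < -4, 5 < 8.
So Wide is strictly dominated for the receiver.

Wide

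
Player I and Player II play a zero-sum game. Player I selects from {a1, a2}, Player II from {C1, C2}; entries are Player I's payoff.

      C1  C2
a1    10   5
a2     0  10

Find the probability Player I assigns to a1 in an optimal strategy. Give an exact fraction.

Row minima: a1 → 5, a2 → 0; maximin = 5.
Column maxima: C1 → 10, C2 → 10; minimax = 10.
5 ≠ 10, so there is no saddle point; optimal play is mixed.
Let Player I play a1 with probability p. Expected payoff against C1: 10p + 0(1−p) = 10p; against C2: 5p + 10(1−p) = −5p + 10.
Setting these equal: 10p = −5p + 10 ⇒ 15p = 10 ⇒ p = 2/3, and the value is (10)·(2/3) = 20/3.
For Player II: with q = P(C1), equating a1's and a2's payoffs gives 5q + 5 = −10q + 10 ⇒ q = 1/3.

2/3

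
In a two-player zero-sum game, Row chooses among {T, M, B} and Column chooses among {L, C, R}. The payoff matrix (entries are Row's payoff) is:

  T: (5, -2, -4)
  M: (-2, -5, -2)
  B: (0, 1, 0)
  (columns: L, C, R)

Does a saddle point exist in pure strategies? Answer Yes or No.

Row minima: T → -4, M → -5, B → 0; maximin = 0.
Column maxima: L → 5, C → 1, R → 0; minimax = 0.
maximin = minimax = 0, so a saddle point exists.

Yes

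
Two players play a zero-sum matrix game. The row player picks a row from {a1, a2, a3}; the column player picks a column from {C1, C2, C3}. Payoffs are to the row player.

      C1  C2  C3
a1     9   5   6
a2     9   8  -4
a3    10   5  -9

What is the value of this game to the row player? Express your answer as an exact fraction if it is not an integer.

Row minima: a1 → 5, a2 → -4, a3 → -9; maximin = 5.
Column maxima: C1 → 10, C2 → 8, C3 → 6; minimax = 6.
5 ≠ 6, so there is no saddle point; optimal play is mixed.
C1 is strictly dominated by C2 (it gives the row player strictly more in every row), so the column player never plays it.
With C1 eliminated, a3 is strictly dominated by a2 (a2 gives the row player strictly more in every remaining column), so the row player never plays it.
On the remaining 2×2 (a1, a2 vs C2, C3):
Let the row player play a1 with probability p. Expected payoff against C2: 5p + 8(1−p) = −3p + 8; against C3: 6p + (-4)(1−p) = 10p − 4.
Setting these equal: −3p + 8 = 10p − 4 ⇒ −13p = -12 ⇒ p = 12/13, and the value is (-3)·(12/13) + 8 = 68/13.
For the column player: with q = P(C2), equating a1's and a2's payoffs gives −q + 6 = 12q − 4 ⇒ q = 10/13.

68/13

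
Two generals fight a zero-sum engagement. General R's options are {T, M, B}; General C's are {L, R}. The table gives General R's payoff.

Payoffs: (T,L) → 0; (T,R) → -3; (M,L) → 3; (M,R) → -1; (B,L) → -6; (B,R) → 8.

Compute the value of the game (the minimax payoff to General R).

1

Row minima: T → -3, M → -1, B → -6; maximin = -1.
Column maxima: L → 3, R → 8; minimax = 3.
-1 ≠ 3, so there is no saddle point; optimal play is mixed.
T is strictly dominated by M, so General R never plays it.
On the remaining 2×2 (M, B vs L, R):
Let General R play M with probability p. Expected payoff against L: 3p + (-6)(1−p) = 9p − 6; against R: (-1)p + 8(1−p) = −9p + 8.
Setting these equal: 9p − 6 = −9p + 8 ⇒ 18p = 14 ⇒ p = 7/9, and the value is (9)·(7/9) − 6 = 1.
For General C: with q = P(L), equating M's and B's payoffs gives 4q − 1 = −14q + 8 ⇒ q = 1/2.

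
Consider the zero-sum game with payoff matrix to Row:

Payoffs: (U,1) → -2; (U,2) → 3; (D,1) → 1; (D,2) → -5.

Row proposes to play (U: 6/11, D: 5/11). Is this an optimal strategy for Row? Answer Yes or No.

Yes

Against 1 this mix gives (6/11)·(-2) + (5/11)·1 = -7/11.
Against 2 this mix gives (6/11)·3 + (5/11)·(-5) = -7/11.
All of Column's active replies (1, 2) yield -7/11, and no column does worse for Row. The mix makes Column indifferent and guarantees -7/11, so it is optimal.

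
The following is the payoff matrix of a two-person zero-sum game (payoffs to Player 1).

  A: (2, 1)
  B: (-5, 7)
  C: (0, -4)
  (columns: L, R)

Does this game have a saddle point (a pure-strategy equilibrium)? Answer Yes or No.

No

Row minima: A → 1, B → -5, C → -4; maximin = 1.
Column maxima: L → 2, R → 7; minimax = 2.
1 ≠ 2, so no pure-strategy equilibrium exists.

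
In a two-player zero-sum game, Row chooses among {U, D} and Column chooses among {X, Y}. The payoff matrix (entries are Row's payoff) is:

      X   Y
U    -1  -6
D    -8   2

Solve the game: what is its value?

Row minima: U → -6, D → -8; maximin = -6.
Column maxima: X → -1, Y → 2; minimax = -1.
-6 ≠ -1, so there is no saddle point; optimal play is mixed.
Let Row play U with probability p. Expected payoff against X: (-1)p + (-8)(1−p) = 7p − 8; against Y: (-6)p + 2(1−p) = −8p + 2.
Setting these equal: 7p − 8 = −8p + 2 ⇒ 15p = 10 ⇒ p = 2/3, and the value is (7)·(2/3) − 8 = -10/3.
For Column: with q = P(X), equating U's and D's payoffs gives 5q − 6 = −10q + 2 ⇒ q = 8/15.

-10/3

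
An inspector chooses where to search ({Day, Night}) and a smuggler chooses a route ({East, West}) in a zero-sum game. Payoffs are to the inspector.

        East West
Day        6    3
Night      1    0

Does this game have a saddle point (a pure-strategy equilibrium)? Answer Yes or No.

Row minima: Day → 3, Night → 0; maximin = 3.
Column maxima: East → 6, West → 3; minimax = 3.
maximin = minimax = 3, so a saddle point exists.

Yes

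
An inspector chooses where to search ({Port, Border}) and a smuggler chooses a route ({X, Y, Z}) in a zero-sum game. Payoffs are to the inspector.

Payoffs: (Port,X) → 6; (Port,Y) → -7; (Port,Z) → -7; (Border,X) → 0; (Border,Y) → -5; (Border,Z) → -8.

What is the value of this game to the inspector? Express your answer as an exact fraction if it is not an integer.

-7

Row minima: Port → -7, Border → -8; maximin = -7.
Column maxima: X → 6, Y → -5, Z → -7; minimax = -7.
Since maximin = minimax = -7, there is a saddle point and the value is -7.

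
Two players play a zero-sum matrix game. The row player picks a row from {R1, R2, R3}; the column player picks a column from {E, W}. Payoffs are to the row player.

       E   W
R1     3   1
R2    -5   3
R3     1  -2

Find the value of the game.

Row minima: R1 → 1, R2 → -5, R3 → -2; maximin = 1.
Column maxima: E → 3, W → 3; minimax = 3.
1 ≠ 3, so there is no saddle point; optimal play is mixed.
R3 is strictly dominated by R1, so the row player never plays it.
On the remaining 2×2 (R1, R2 vs E, W):
Let the row player play R1 with probability p. Expected payoff against E: 3p + (-5)(1−p) = 8p − 5; against W: 1p + 3(1−p) = −2p + 3.
Setting these equal: 8p − 5 = −2p + 3 ⇒ 10p = 8 ⇒ p = 4/5, and the value is (8)·(4/5) − 5 = 7/5.
For the column player: with q = P(E), equating R1's and R2's payoffs gives 2q + 1 = −8q + 3 ⇒ q = 1/5.

7/5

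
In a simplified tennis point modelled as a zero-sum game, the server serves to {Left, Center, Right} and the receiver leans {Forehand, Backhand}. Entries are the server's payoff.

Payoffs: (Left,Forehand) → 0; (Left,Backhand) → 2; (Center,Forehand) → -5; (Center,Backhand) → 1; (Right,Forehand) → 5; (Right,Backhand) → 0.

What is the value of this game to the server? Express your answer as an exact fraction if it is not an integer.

10/7

Row minima: Left → 0, Center → -5, Right → 0; maximin = 0.
Column maxima: Forehand → 5, Backhand → 2; minimax = 2.
0 ≠ 2, so there is no saddle point; optimal play is mixed.
Center is strictly dominated by Left, so the server never plays it.
On the remaining 2×2 (Left, Right vs Forehand, Backhand):
Let the server play Left with probability p. Expected payoff against Forehand: 0p + 5(1−p) = −5p + 5; against Backhand: 2p + 0(1−p) = 2p.
Setting these equal: −5p + 5 = 2p ⇒ −7p = -5 ⇒ p = 5/7, and the value is (-5)·(5/7) + 5 = 10/7.
For the receiver: with q = P(Forehand), equating Left's and Right's payoffs gives −2q + 2 = 5q ⇒ q = 2/7.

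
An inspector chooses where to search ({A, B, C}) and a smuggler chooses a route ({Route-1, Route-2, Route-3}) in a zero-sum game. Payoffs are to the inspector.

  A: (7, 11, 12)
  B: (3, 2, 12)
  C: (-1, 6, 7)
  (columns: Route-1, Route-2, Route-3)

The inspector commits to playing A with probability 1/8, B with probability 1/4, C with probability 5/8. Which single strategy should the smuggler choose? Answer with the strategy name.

If the smuggler plays Route-1, the inspector's expected payoff is (1/8)·7 + (1/4)·3 + (5/8)·(-1) = 1.
If the smuggler plays Route-2, the inspector's expected payoff is (1/8)·11 + (1/4)·2 + (5/8)·6 = 45/8.
If the smuggler plays Route-3, the inspector's expected payoff is (1/8)·12 + (1/4)·12 + (5/8)·7 = 71/8.
The smuggler minimizes the inspector's payoff; the smallest is 1, so the best response is Route-1.

Route-1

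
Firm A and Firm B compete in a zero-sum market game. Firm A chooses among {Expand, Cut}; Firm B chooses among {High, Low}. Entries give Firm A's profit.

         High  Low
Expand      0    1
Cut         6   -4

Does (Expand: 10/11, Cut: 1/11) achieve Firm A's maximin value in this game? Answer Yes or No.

Yes

Against High this mix gives (10/11)·0 + (1/11)·6 = 6/11.
Against Low this mix gives (10/11)·1 + (1/11)·(-4) = 6/11.
All of Firm B's active replies (High, Low) yield 6/11, and no column does worse for Firm A. The mix makes Firm B indifferent and guarantees 6/11, so it is optimal.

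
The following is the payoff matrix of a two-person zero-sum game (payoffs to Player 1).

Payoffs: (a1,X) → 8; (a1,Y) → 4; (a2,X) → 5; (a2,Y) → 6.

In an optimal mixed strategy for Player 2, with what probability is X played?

2/5

Row minima: a1 → 4, a2 → 5; maximin = 5.
Column maxima: X → 8, Y → 6; minimax = 6.
5 ≠ 6, so there is no saddle point; optimal play is mixed.
Let Player 1 play a1 with probability p. Expected payoff against X: 8p + 5(1−p) = 3p + 5; against Y: 4p + 6(1−p) = −2p + 6.
Setting these equal: 3p + 5 = −2p + 6 ⇒ 5p = 1 ⇒ p = 1/5, and the value is (3)·(1/5) + 5 = 28/5.
For Player 2: with q = P(X), equating a1's and a2's payoffs gives 4q + 4 = −q + 6 ⇒ q = 2/5.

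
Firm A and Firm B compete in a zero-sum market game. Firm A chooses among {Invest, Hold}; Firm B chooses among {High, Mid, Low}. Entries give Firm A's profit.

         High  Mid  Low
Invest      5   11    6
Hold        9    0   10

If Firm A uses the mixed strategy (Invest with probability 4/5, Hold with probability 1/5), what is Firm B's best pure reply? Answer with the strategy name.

If Firm B plays High, Firm A's expected payoff is (4/5)·5 + (1/5)·9 = 29/5.
If Firm B plays Mid, Firm A's expected payoff is (4/5)·11 + (1/5)·0 = 44/5.
If Firm B plays Low, Firm A's expected payoff is (4/5)·6 + (1/5)·10 = 34/5.
Firm B minimizes Firm A's payoff; the smallest is 29/5, so the best response is High.

High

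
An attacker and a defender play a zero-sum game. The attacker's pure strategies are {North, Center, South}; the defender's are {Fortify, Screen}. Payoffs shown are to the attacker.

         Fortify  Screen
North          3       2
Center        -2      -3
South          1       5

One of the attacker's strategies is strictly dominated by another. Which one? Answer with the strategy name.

Center

North gives a strictly higher payoff than Center against every column: 3 > -2, 2 > -3.
So Center is strictly dominated and the attacker never plays it.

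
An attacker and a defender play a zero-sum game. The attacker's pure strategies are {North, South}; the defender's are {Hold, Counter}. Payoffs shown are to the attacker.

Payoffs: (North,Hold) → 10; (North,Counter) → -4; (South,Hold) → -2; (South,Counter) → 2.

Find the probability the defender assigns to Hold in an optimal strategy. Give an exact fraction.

1/3

Row minima: North → -4, South → -2; maximin = -2.
Column maxima: Hold → 10, Counter → 2; minimax = 2.
-2 ≠ 2, so there is no saddle point; optimal play is mixed.
Let the attacker play North with probability p. Expected payoff against Hold: 10p + (-2)(1−p) = 12p − 2; against Counter: (-4)p + 2(1−p) = −6p + 2.
Setting these equal: 12p − 2 = −6p + 2 ⇒ 18p = 4 ⇒ p = 2/9, and the value is (12)·(2/9) − 2 = 2/3.
For the defender: with q = P(Hold), equating North's and South's payoffs gives 14q − 4 = −4q + 2 ⇒ q = 1/3.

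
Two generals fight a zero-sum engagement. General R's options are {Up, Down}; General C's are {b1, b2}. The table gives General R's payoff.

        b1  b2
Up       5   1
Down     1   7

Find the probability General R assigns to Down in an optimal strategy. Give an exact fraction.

2/5

Row minima: Up → 1, Down → 1; maximin = 1.
Column maxima: b1 → 5, b2 → 7; minimax = 5.
1 ≠ 5, so there is no saddle point; optimal play is mixed.
Let General R play Up with probability p. Expected payoff against b1: 5p + 1(1−p) = 4p + 1; against b2: 1p + 7(1−p) = −6p + 7.
Setting these equal: 4p + 1 = −6p + 7 ⇒ 10p = 6 ⇒ p = 3/5, and the value is (4)·(3/5) + 1 = 17/5.
For General C: with q = P(b1), equating Up's and Down's payoffs gives 4q + 1 = −6q + 7 ⇒ q = 3/5.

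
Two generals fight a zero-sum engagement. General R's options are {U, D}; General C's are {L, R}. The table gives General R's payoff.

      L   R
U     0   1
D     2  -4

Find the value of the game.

2/7

Row minima: U → 0, D → -4; maximin = 0.
Column maxima: L → 2, R → 1; minimax = 1.
0 ≠ 1, so there is no saddle point; optimal play is mixed.
Let General R play U with probability p. Expected payoff against L: 0p + 2(1−p) = −2p + 2; against R: 1p + (-4)(1−p) = 5p − 4.
Setting these equal: −2p + 2 = 5p − 4 ⇒ −7p = -6 ⇒ p = 6/7, and the value is (-2)·(6/7) + 2 = 2/7.
For General C: with q = P(L), equating U's and D's payoffs gives −q + 1 = 6q − 4 ⇒ q = 5/7.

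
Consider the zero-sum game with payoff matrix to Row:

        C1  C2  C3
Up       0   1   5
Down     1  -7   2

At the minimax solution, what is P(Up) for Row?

8/9

Row minima: Up → 0, Down → -7; maximin = 0.
Column maxima: C1 → 1, C2 → 1, C3 → 5; minimax = 1.
0 ≠ 1, so there is no saddle point; optimal play is mixed.
C3 is strictly dominated by C1 (it gives Row strictly more in every row), so Column never plays it.
On the remaining 2×2 (Up, Down vs C1, C2):
Let Row play Up with probability p. Expected payoff against C1: 0p + 1(1−p) = −p + 1; against C2: 1p + (-7)(1−p) = 8p − 7.
Setting these equal: −p + 1 = 8p − 7 ⇒ −9p = -8 ⇒ p = 8/9, and the value is (-1)·(8/9) + 1 = 1/9.
For Column: with q = P(C1), equating Up's and Down's payoffs gives −q + 1 = 8q − 7 ⇒ q = 8/9.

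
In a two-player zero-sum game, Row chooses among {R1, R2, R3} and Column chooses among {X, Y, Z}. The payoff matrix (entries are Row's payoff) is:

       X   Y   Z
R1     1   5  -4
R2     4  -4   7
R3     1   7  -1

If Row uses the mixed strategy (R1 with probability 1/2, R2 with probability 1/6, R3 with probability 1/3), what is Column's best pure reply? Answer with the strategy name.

Z

If Column plays X, Row's expected payoff is (1/2)·1 + (1/6)·4 + (1/3)·1 = 3/2.
If Column plays Y, Row's expected payoff is (1/2)·5 + (1/6)·(-4) + (1/3)·7 = 25/6.
If Column plays Z, Row's expected payoff is (1/2)·(-4) + (1/6)·7 + (1/3)·(-1) = -7/6.
Column minimizes Row's payoff; the smallest is -7/6, so the best response is Z.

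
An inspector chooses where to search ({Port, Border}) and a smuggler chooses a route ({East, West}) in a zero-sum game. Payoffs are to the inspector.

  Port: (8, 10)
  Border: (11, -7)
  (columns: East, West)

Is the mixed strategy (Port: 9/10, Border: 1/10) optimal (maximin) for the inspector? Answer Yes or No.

Yes

Against East this mix gives (9/10)·8 + (1/10)·11 = 83/10.
Against West this mix gives (9/10)·10 + (1/10)·(-7) = 83/10.
All of the smuggler's active replies (East, West) yield 83/10, and no column does worse for the inspector. The mix makes the smuggler indifferent and guarantees 83/10, so it is optimal.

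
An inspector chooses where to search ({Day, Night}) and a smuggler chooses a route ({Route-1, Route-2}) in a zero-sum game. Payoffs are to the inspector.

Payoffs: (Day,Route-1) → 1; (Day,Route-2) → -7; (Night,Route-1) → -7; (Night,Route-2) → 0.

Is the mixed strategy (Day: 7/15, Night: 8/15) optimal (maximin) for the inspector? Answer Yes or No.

Yes

Against Route-1 this mix gives (7/15)·1 + (8/15)·(-7) = -49/15.
Against Route-2 this mix gives (7/15)·(-7) + (8/15)·0 = -49/15.
All of the smuggler's active replies (Route-1, Route-2) yield -49/15, and no column does worse for the inspector. The mix makes the smuggler indifferent and guarantees -49/15, so it is optimal.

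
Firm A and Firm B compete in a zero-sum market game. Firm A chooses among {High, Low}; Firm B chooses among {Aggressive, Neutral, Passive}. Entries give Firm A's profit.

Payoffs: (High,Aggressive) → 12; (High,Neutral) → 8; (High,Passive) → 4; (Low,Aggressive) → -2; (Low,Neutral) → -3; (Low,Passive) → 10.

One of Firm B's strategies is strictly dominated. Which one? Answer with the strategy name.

Aggressive

Neutral holds Firm A's payoff strictly below Aggressive in every row: 8 < 12, -3 < -2.
So Aggressive is strictly dominated for Firm B.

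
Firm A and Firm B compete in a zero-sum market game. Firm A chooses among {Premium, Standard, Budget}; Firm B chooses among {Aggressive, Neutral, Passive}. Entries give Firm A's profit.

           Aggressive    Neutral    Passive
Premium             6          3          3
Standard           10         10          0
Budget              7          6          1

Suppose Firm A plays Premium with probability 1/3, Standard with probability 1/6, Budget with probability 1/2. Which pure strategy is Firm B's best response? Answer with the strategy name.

Passive

If Firm B plays Aggressive, Firm A's expected payoff is (1/3)·6 + (1/6)·10 + (1/2)·7 = 43/6.
If Firm B plays Neutral, Firm A's expected payoff is (1/3)·3 + (1/6)·10 + (1/2)·6 = 17/3.
If Firm B plays Passive, Firm A's expected payoff is (1/3)·3 + (1/6)·0 + (1/2)·1 = 3/2.
Firm B minimizes Firm A's payoff; the smallest is 3/2, so the best response is Passive.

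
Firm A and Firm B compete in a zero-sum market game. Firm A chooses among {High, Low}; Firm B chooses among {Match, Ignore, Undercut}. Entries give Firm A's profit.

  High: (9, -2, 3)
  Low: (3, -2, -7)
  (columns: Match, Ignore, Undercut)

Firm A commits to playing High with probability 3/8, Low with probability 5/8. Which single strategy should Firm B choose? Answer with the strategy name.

Undercut

If Firm B plays Match, Firm A's expected payoff is (3/8)·9 + (5/8)·3 = 21/4.
If Firm B plays Ignore, Firm A's expected payoff is (3/8)·(-2) + (5/8)·(-2) = -2.
If Firm B plays Undercut, Firm A's expected payoff is (3/8)·3 + (5/8)·(-7) = -13/4.
Firm B minimizes Firm A's payoff; the smallest is -13/4, so the best response is Undercut.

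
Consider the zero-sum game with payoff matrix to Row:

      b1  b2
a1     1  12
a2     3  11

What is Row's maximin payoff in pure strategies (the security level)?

Row minima: a1 → 1, a2 → 3.
The best of these is 3.

3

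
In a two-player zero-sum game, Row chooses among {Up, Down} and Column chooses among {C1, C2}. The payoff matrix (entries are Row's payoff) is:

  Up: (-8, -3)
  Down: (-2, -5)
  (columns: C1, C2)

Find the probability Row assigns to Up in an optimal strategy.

Row minima: Up → -8, Down → -5; maximin = -5.
Column maxima: C1 → -2, C2 → -3; minimax = -3.
-5 ≠ -3, so there is no saddle point; optimal play is mixed.
Let Row play Up with probability p. Expected payoff against C1: (-8)p + (-2)(1−p) = −6p − 2; against C2: (-3)p + (-5)(1−p) = 2p − 5.
Setting these equal: −6p − 2 = 2p − 5 ⇒ −8p = -3 ⇒ p = 3/8, and the value is (-6)·(3/8) − 2 = -17/4.
For Column: with q = P(C1), equating Up's and Down's payoffs gives −5q − 3 = 3q − 5 ⇒ q = 1/4.

3/8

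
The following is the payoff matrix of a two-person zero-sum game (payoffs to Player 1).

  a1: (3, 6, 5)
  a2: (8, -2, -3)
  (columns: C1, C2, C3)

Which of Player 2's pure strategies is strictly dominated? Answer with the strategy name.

C3 holds Player 1's payoff strictly below C2 in every row: 5 < 6, -3 < -2.
So C2 is strictly dominated for Player 2.

C2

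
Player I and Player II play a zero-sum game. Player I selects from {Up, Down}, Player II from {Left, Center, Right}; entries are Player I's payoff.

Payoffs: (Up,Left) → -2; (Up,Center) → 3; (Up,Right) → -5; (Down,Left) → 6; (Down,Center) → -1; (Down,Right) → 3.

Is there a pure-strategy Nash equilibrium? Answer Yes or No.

Row minima: Up → -5, Down → -1; maximin = -1.
Column maxima: Left → 6, Center → 3, Right → 3; minimax = 3.
-1 ≠ 3, so no pure-strategy equilibrium exists.

No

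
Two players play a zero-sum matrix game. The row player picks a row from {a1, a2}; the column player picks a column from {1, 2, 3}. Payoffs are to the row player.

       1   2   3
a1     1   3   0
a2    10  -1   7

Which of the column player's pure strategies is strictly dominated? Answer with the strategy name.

3 holds the row player's payoff strictly below 1 in every row: 0 < 1, 7 < 10.
So 1 is strictly dominated for the column player.

1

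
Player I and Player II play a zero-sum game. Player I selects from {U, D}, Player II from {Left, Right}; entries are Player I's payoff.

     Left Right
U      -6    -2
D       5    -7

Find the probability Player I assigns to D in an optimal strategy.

Row minima: U → -6, D → -7; maximin = -6.
Column maxima: Left → 5, Right → -2; minimax = -2.
-6 ≠ -2, so there is no saddle point; optimal play is mixed.
Let Player I play U with probability p. Expected payoff against Left: (-6)p + 5(1−p) = −11p + 5; against Right: (-2)p + (-7)(1−p) = 5p − 7.
Setting these equal: −11p + 5 = 5p − 7 ⇒ −16p = -12 ⇒ p = 3/4, and the value is (-11)·(3/4) + 5 = -13/4.
For Player II: with q = P(Left), equating U's and D's payoffs gives −4q − 2 = 12q − 7 ⇒ q = 5/16.

1/4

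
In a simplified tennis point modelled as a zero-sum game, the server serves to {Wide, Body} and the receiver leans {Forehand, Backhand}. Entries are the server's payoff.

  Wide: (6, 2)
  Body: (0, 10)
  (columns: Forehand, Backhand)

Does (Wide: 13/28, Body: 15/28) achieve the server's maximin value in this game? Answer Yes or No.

No

Against Forehand this mix gives (13/28)·6 + (15/28)·0 = 39/14.
Against Backhand this mix gives (13/28)·2 + (15/28)·10 = 44/7.
The receiver will play Forehand, holding the server to 39/14. Shifting weight toward the row that does better against Forehand would raise this floor (the equalizing mix achieves 30/7 against both Forehand and Backhand), so the proposed strategy is not optimal.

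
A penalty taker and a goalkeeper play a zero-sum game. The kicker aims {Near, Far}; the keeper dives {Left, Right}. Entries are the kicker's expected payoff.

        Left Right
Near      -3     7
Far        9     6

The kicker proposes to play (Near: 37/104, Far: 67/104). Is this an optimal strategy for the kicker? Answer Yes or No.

No

Against Left this mix gives (37/104)·(-3) + (67/104)·9 = 123/26.
Against Right this mix gives (37/104)·7 + (67/104)·6 = 661/104.
The keeper will play Left, holding the kicker to 123/26. Shifting weight toward the row that does better against Left would raise this floor (the equalizing mix achieves 81/13 against both Left and Right), so the proposed strategy is not optimal.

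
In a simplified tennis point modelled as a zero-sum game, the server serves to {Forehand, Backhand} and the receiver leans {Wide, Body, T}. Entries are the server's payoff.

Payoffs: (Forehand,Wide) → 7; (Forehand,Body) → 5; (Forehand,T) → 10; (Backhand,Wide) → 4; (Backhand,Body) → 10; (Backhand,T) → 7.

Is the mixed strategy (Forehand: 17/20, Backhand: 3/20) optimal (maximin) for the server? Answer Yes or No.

No

Against Wide this mix gives (17/20)·7 + (3/20)·4 = 131/20.
Against Body this mix gives (17/20)·5 + (3/20)·10 = 23/4.
Against T this mix gives (17/20)·10 + (3/20)·7 = 191/20.
The receiver will play Body, holding the server to 23/4. Shifting weight toward the row that does better against Body would raise this floor (the equalizing mix achieves 25/4 against both Body and Wide), so the proposed strategy is not optimal.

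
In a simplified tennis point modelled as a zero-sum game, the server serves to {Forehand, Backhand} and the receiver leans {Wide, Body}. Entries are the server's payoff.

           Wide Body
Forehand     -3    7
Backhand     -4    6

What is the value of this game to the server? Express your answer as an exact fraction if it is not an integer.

-3

Row minima: Forehand → -3, Backhand → -4; maximin = -3.
Column maxima: Wide → -3, Body → 7; minimax = -3.
Since maximin = minimax = -3, there is a saddle point and the value is -3.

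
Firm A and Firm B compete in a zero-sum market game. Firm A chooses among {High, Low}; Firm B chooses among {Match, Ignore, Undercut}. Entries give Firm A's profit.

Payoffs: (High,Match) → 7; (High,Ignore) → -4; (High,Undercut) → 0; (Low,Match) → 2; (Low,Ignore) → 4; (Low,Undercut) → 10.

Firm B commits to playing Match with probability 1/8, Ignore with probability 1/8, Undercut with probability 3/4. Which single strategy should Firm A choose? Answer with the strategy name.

Low

Expected payoff of High: (1/8)·7 + (1/8)·(-4) + (3/4)·0 = 3/8.
Expected payoff of Low: (1/8)·2 + (1/8)·4 + (3/4)·10 = 33/4.
The largest is 33/4, so Firm A's best response is Low.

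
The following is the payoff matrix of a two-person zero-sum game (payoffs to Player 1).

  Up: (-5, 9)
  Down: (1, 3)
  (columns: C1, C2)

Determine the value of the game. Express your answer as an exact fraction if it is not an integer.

Row minima: Up → -5, Down → 1; maximin = 1.
Column maxima: C1 → 1, C2 → 9; minimax = 1.
Since maximin = minimax = 1, there is a saddle point and the value is 1.

1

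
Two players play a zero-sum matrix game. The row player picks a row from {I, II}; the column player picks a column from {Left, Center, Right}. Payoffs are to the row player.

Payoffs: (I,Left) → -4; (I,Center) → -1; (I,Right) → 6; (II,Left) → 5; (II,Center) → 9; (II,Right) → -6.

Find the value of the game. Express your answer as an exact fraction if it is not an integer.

2/7

Row minima: I → -4, II → -6; maximin = -4.
Column maxima: Left → 5, Center → 9, Right → 6; minimax = 5.
-4 ≠ 5, so there is no saddle point; optimal play is mixed.
Center is strictly dominated by Left (it gives the row player strictly more in every row), so the column player never plays it.
On the remaining 2×2 (I, II vs Left, Right):
Let the row player play I with probability p. Expected payoff against Left: (-4)p + 5(1−p) = −9p + 5; against Right: 6p + (-6)(1−p) = 12p − 6.
Setting these equal: −9p + 5 = 12p − 6 ⇒ −21p = -11 ⇒ p = 11/21, and the value is (-9)·(11/21) + 5 = 2/7.
For the column player: with q = P(Left), equating I's and II's payoffs gives −10q + 6 = 11q − 6 ⇒ q = 4/7.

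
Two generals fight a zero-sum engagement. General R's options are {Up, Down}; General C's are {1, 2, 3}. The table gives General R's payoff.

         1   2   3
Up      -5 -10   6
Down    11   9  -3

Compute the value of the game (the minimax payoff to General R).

Row minima: Up → -10, Down → -3; maximin = -3.
Column maxima: 1 → 11, 2 → 9, 3 → 6; minimax = 6.
-3 ≠ 6, so there is no saddle point; optimal play is mixed.
1 is strictly dominated by 2 (it gives General R strictly more in every row), so General C never plays it.
On the remaining 2×2 (Up, Down vs 2, 3):
Let General R play Up with probability p. Expected payoff against 2: (-10)p + 9(1−p) = −19p + 9; against 3: 6p + (-3)(1−p) = 9p − 3.
Setting these equal: −19p + 9 = 9p − 3 ⇒ −28p = -12 ⇒ p = 3/7, and the value is (-19)·(3/7) + 9 = 6/7.
For General C: with q = P(2), equating Up's and Down's payoffs gives −16q + 6 = 12q − 3 ⇒ q = 9/28.

6/7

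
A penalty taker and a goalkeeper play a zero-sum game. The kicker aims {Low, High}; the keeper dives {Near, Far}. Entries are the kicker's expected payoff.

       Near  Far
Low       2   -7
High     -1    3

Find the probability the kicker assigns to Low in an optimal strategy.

Row minima: Low → -7, High → -1; maximin = -1.
Column maxima: Near → 2, Far → 3; minimax = 2.
-1 ≠ 2, so there is no saddle point; optimal play is mixed.
Let the kicker play Low with probability p. Expected payoff against Near: 2p + (-1)(1−p) = 3p − 1; against Far: (-7)p + 3(1−p) = −10p + 3.
Setting these equal: 3p − 1 = −10p + 3 ⇒ 13p = 4 ⇒ p = 4/13, and the value is (3)·(4/13) − 1 = -1/13.
For the keeper: with q = P(Near), equating Low's and High's payoffs gives 9q − 7 = −4q + 3 ⇒ q = 10/13.

4/13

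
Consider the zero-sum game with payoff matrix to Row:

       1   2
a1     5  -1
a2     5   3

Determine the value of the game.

Row minima: a1 → -1, a2 → 3; maximin = 3.
Column maxima: 1 → 5, 2 → 3; minimax = 3.
Since maximin = minimax = 3, there is a saddle point and the value is 3.

3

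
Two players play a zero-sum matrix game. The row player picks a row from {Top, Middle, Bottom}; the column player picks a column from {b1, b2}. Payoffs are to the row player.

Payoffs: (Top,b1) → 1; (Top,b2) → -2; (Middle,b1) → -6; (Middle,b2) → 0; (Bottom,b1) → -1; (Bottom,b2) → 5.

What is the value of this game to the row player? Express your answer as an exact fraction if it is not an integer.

1/3

Row minima: Top → -2, Middle → -6, Bottom → -1; maximin = -1.
Column maxima: b1 → 1, b2 → 5; minimax = 1.
-1 ≠ 1, so there is no saddle point; optimal play is mixed.
Middle is strictly dominated by Bottom, so the row player never plays it.
On the remaining 2×2 (Top, Bottom vs b1, b2):
Let the row player play Top with probability p. Expected payoff against b1: 1p + (-1)(1−p) = 2p − 1; against b2: (-2)p + 5(1−p) = −7p + 5.
Setting these equal: 2p − 1 = −7p + 5 ⇒ 9p = 6 ⇒ p = 2/3, and the value is (2)·(2/3) − 1 = 1/3.
For the column player: with q = P(b1), equating Top's and Bottom's payoffs gives 3q − 2 = −6q + 5 ⇒ q = 7/9.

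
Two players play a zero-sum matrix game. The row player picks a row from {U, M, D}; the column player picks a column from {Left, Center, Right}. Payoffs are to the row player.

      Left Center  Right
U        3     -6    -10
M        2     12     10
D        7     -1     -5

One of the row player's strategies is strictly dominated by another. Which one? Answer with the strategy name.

U

D gives a strictly higher payoff than U against every column: 7 > 3, -1 > -6, -5 > -10.
So U is strictly dominated and the row player never plays it.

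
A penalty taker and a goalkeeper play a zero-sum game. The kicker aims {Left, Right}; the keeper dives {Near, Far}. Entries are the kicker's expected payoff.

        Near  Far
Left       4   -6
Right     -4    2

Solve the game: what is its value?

-1

Row minima: Left → -6, Right → -4; maximin = -4.
Column maxima: Near → 4, Far → 2; minimax = 2.
-4 ≠ 2, so there is no saddle point; optimal play is mixed.
Let the kicker play Left with probability p. Expected payoff against Near: 4p + (-4)(1−p) = 8p − 4; against Far: (-6)p + 2(1−p) = −8p + 2.
Setting these equal: 8p − 4 = −8p + 2 ⇒ 16p = 6 ⇒ p = 3/8, and the value is (8)·(3/8) − 4 = -1.
For the keeper: with q = P(Near), equating Left's and Right's payoffs gives 10q − 6 = −6q + 2 ⇒ q = 1/2.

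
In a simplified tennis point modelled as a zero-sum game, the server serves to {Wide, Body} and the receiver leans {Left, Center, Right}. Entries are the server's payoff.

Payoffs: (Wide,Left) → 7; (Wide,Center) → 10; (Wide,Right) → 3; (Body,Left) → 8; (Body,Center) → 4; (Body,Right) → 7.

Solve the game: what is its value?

Row minima: Wide → 3, Body → 4; maximin = 4.
Column maxima: Left → 8, Center → 10, Right → 7; minimax = 7.
4 ≠ 7, so there is no saddle point; optimal play is mixed.
Left is strictly dominated by Right (it gives the server strictly more in every row), so the receiver never plays it.
On the remaining 2×2 (Wide, Body vs Center, Right):
Let the server play Wide with probability p. Expected payoff against Center: 10p + 4(1−p) = 6p + 4; against Right: 3p + 7(1−p) = −4p + 7.
Setting these equal: 6p + 4 = −4p + 7 ⇒ 10p = 3 ⇒ p = 3/10, and the value is (6)·(3/10) + 4 = 29/5.
For the receiver: with q = P(Center), equating Wide's and Body's payoffs gives 7q + 3 = −3q + 7 ⇒ q = 2/5.

29/5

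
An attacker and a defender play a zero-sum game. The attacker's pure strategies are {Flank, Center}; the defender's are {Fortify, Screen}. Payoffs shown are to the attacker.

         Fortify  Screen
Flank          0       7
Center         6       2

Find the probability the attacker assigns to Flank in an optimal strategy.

Row minima: Flank → 0, Center → 2; maximin = 2.
Column maxima: Fortify → 6, Screen → 7; minimax = 6.
2 ≠ 6, so there is no saddle point; optimal play is mixed.
Let the attacker play Flank with probability p. Expected payoff against Fortify: 0p + 6(1−p) = −6p + 6; against Screen: 7p + 2(1−p) = 5p + 2.
Setting these equal: −6p + 6 = 5p + 2 ⇒ −11p = -4 ⇒ p = 4/11, and the value is (-6)·(4/11) + 6 = 42/11.
For the defender: with q = P(Fortify), equating Flank's and Center's payoffs gives −7q + 7 = 4q + 2 ⇒ q = 5/11.

4/11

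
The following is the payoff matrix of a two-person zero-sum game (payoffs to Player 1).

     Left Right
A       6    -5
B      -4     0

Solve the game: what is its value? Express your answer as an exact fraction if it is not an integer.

Row minima: A → -5, B → -4; maximin = -4.
Column maxima: Left → 6, Right → 0; minimax = 0.
-4 ≠ 0, so there is no saddle point; optimal play is mixed.
Let Player 1 play A with probability p. Expected payoff against Left: 6p + (-4)(1−p) = 10p − 4; against Right: (-5)p + 0(1−p) = −5p.
Setting these equal: 10p − 4 = −5p ⇒ 15p = 4 ⇒ p = 4/15, and the value is (10)·(4/15) − 4 = -4/3.
For Player 2: with q = P(Left), equating A's and B's payoffs gives 11q − 5 = −4q ⇒ q = 1/3.

-4/3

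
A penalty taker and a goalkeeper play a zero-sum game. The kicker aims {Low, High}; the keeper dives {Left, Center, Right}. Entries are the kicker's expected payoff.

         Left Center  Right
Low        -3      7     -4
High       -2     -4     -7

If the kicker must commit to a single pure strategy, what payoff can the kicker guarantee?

-4

Row minima: Low → -4, High → -7.
The best of these is -4.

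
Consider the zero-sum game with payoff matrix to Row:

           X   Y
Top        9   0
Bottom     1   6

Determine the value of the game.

27/7

Row minima: Top → 0, Bottom → 1; maximin = 1.
Column maxima: X → 9, Y → 6; minimax = 6.
1 ≠ 6, so there is no saddle point; optimal play is mixed.
Let Row play Top with probability p. Expected payoff against X: 9p + 1(1−p) = 8p + 1; against Y: 0p + 6(1−p) = −6p + 6.
Setting these equal: 8p + 1 = −6p + 6 ⇒ 14p = 5 ⇒ p = 5/14, and the value is (8)·(5/14) + 1 = 27/7.
For Column: with q = P(X), equating Top's and Bottom's payoffs gives 9q = −5q + 6 ⇒ q = 3/7.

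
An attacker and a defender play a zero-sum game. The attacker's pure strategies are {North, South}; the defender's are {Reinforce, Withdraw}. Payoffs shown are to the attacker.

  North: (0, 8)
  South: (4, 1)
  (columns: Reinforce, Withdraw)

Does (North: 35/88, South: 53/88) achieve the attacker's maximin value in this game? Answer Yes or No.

No

Against Reinforce this mix gives (35/88)·0 + (53/88)·4 = 53/22.
Against Withdraw this mix gives (35/88)·8 + (53/88)·1 = 333/88.
The defender will play Reinforce, holding the attacker to 53/22. Shifting weight toward the row that does better against Reinforce would raise this floor (the equalizing mix achieves 32/11 against both Reinforce and Withdraw), so the proposed strategy is not optimal.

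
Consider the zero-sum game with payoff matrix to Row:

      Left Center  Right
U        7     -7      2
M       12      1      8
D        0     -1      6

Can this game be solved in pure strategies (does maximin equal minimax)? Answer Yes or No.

Yes

Row minima: U → -7, M → 1, D → -1; maximin = 1.
Column maxima: Left → 12, Center → 1, Right → 8; minimax = 1.
maximin = minimax = 1, so a saddle point exists.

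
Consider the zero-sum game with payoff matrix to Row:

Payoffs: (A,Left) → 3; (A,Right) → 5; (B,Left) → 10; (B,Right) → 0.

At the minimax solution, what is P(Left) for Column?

5/12

Row minima: A → 3, B → 0; maximin = 3.
Column maxima: Left → 10, Right → 5; minimax = 5.
3 ≠ 5, so there is no saddle point; optimal play is mixed.
Let Row play A with probability p. Expected payoff against Left: 3p + 10(1−p) = −7p + 10; against Right: 5p + 0(1−p) = 5p.
Setting these equal: −7p + 10 = 5p ⇒ −12p = -10 ⇒ p = 5/6, and the value is (-7)·(5/6) + 10 = 25/6.
For Column: with q = P(Left), equating A's and B's payoffs gives −2q + 5 = 10q ⇒ q = 5/12.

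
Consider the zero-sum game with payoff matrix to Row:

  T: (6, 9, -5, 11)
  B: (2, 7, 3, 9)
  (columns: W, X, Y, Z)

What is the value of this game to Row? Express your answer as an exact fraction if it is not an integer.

Row minima: T → -5, B → 2; maximin = 2.
Column maxima: W → 6, X → 9, Y → 3, Z → 11; minimax = 3.
2 ≠ 3, so there is no saddle point; optimal play is mixed.
X is strictly dominated by W (it gives Row strictly more in every row), so Column never plays it.
Z is strictly dominated by W (it gives Row strictly more in every row), so Column never plays it.
On the remaining 2×2 (T, B vs W, Y):
Let Row play T with probability p. Expected payoff against W: 6p + 2(1−p) = 4p + 2; against Y: (-5)p + 3(1−p) = −8p + 3.
Setting these equal: 4p + 2 = −8p + 3 ⇒ 12p = 1 ⇒ p = 1/12, and the value is (4)·(1/12) + 2 = 7/3.
For Column: with q = P(W), equating T's and B's payoffs gives 11q − 5 = −q + 3 ⇒ q = 2/3.

7/3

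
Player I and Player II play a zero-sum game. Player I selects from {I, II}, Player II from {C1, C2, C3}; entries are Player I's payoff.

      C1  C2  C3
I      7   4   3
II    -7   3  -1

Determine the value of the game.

3

Row minima: I → 3, II → -7; maximin = 3.
Column maxima: C1 → 7, C2 → 4, C3 → 3; minimax = 3.
Since maximin = minimax = 3, there is a saddle point and the value is 3.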